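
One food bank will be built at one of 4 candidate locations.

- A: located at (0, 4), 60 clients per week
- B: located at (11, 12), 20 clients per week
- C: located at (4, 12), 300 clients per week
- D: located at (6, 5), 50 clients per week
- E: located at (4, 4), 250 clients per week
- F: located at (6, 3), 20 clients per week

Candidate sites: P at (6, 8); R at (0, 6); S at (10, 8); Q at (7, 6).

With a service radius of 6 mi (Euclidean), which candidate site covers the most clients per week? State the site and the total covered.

P, covering 620

Coverage radius r = 6 mi; a point is covered iff (Δx)²+(Δy)² ≤ 6² = 36.
  P (6, 8): covers {C, D, E, F} → 620
  R (0, 6): covers {A, E} → 310
  S (10, 8): covers {B, D} → 70
  Q (7, 6): covers {D, E, F} → 320
Maximum coverage at P: 620 clients per week.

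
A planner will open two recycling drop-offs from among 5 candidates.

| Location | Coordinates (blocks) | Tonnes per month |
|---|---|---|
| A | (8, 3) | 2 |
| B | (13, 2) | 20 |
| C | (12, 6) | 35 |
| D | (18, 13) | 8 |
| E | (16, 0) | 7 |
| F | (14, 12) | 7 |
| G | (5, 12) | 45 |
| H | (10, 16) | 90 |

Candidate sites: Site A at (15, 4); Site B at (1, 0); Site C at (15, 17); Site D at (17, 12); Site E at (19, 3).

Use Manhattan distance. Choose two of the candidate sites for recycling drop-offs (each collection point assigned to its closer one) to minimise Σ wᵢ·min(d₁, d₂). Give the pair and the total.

Evaluate every pair (each demand assigned to the nearer of the two):
  {Site A, Site C}: total = 1619
  {Site C, Site E}: total = 1867
  {Site A, Site D}: total = 1873
  {Site C, Site D}: total = 1909
  {Site D, Site E}: total = 2121
  {Site B, Site C}: total = 2208
  {Site B, Site D}: total = 2343
  {Site A, Site B}: total = 2715
  {Site A, Site E}: total = 2797
  {Site B, Site E}: total = 3438
Best pair: {Site A, Site C} with total 1619.

{Site A, Site C}, total 1619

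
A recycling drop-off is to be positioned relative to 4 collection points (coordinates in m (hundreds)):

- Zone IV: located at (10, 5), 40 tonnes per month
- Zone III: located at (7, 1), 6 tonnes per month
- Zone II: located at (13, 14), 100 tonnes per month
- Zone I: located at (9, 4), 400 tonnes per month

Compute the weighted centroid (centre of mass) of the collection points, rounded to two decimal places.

The minimiser of Σwᵢ‖p−pᵢ‖² is the weighted centroid p* = (Σwᵢpᵢ)/(Σwᵢ).
Σwᵢ = 546.
Σwᵢxᵢ = 40·10 + 6·7 + 100·13 + 400·9 = 5342.
Σwᵢyᵢ = 40·5 + 6·1 + 100·14 + 400·4 = 3206.
x* = 5342/546 = 9.78, y* = 3206/546 = 5.87.

(9.78, 5.87)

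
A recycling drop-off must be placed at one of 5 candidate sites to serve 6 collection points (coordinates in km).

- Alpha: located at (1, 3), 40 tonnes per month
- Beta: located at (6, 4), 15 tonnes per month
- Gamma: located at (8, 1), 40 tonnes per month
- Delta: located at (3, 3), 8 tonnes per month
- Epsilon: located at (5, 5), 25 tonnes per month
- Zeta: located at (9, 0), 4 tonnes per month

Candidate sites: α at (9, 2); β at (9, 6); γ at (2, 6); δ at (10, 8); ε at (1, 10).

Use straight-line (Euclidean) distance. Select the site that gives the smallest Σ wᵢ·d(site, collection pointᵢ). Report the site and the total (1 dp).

α, total 614.8 km

Total weighted distance at each candidate:
  α (9, 2): total = 614.8
  β (9, 6): total = 780.5
  γ (2, 6): total = 647.2
  δ (10, 8): total = 1034.7
  ε (1, 10): total = 1122.8
Minimum is at α with total 614.8 km.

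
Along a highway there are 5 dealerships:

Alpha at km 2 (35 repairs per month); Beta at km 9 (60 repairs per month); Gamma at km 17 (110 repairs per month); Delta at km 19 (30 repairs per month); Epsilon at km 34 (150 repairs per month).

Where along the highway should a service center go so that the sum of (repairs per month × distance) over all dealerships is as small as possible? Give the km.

For a sum of weighted absolute distances on a line, the optimum is the weighted median (not the mean). Total weight W = 385; half-weight = 192.5.
Sort by position and accumulate weight:
  km 2 (Alpha, w=35) → cum 35
  km 9 (Beta, w=60) → cum 95
  km 17 (Gamma, w=110) → cum 205  ≥ 192.5 → median here
  km 19 (Delta, w=30) → cum 235
  km 34 (Epsilon, w=150) → cum 385
Optimal location: km 17.

x = 17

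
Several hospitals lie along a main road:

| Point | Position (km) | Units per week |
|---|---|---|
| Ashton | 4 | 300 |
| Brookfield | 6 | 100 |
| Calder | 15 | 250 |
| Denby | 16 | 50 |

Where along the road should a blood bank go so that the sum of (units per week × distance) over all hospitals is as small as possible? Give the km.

x = 6

For a sum of weighted absolute distances on a line, the optimum is the weighted median (not the mean). Total weight W = 700; half-weight = 350.
Sort by position and accumulate weight:
  km 4 (Ashton, w=300) → cum 300
  km 6 (Brookfield, w=100) → cum 400  ≥ 350 → median here
  km 15 (Calder, w=250) → cum 650
  km 16 (Denby, w=50) → cum 700
Optimal location: km 6.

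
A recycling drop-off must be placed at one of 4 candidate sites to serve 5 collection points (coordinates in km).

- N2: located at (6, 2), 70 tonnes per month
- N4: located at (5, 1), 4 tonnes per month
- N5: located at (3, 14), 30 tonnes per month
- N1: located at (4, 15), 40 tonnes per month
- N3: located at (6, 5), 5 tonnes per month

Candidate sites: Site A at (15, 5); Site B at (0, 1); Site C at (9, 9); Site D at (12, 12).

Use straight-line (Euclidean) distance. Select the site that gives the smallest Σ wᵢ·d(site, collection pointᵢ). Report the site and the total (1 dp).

Site C, total 1140.6 km

Total weighted distance at each candidate:
  Site A (15, 5): total = 1796.8
  Site B (0, 1): total = 1464.5
  Site C (9, 9): total = 1140.6
  Site D (12, 12): total = 1532.9
Minimum is at Site C with total 1140.6 km.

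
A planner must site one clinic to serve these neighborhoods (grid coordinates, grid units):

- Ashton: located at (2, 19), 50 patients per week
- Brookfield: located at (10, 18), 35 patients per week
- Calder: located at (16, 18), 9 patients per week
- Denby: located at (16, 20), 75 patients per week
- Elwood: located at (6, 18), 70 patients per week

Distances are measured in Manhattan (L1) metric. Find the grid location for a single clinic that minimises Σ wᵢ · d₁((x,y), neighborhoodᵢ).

Manhattan distance separates: Σwᵢ(|x−xᵢ|+|y−yᵢ|) = Σwᵢ|x−xᵢ| + Σwᵢ|y−yᵢ|, so x and y are optimised independently as 1-D weighted medians.
Total weight W = 239; half = 119.5.
x-coordinate, sorted with cumulative weight:
  x=2 (Ashton, w=50) cum 50
  x=6 (Elwood, w=70) cum 120  ← median
  x=10 (Brookfield, w=35) cum 155
  x=16 (Calder, w=9) cum 164
  x=16 (Denby, w=75) cum 239
⇒ x* = 6
y-coordinate, sorted with cumulative weight:
  y=18 (Brookfield, w=35) cum 35
  y=18 (Calder, w=9) cum 44
  y=18 (Elwood, w=70) cum 114
  y=19 (Ashton, w=50) cum 164  ← median
  y=20 (Denby, w=75) cum 239
⇒ y* = 19

(6, 19)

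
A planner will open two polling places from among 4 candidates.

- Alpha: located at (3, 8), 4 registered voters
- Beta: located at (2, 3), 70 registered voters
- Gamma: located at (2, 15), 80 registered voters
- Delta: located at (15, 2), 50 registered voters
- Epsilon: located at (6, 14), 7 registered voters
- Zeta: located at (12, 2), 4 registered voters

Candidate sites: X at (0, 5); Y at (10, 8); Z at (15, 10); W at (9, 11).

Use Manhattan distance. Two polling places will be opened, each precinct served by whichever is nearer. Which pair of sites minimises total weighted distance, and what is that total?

Evaluate every pair (each demand assigned to the nearer of the two):
  {X, Z}: total = 1799
  {X, Y}: total = 1916
  {X, W}: total = 2024
  {Y, W}: total = 2442
  {Z, W}: total = 2452
  {Y, Z}: total = 2640
Best pair: {X, Z} with total 1799.

{X, Z}, total 1799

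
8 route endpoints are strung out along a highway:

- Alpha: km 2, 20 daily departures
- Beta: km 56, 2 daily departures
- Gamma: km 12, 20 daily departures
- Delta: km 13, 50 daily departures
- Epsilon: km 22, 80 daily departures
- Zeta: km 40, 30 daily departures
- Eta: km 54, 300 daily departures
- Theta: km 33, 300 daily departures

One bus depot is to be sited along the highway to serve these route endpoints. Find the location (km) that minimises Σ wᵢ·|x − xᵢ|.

x = 33

For a sum of weighted absolute distances on a line, the optimum is the weighted median (not the mean). Total weight W = 802; half-weight = 401.
Sort by position and accumulate weight:
  km 2 (Alpha, w=20) → cum 20
  km 12 (Gamma, w=20) → cum 40
  km 13 (Delta, w=50) → cum 90
  km 22 (Epsilon, w=80) → cum 170
  km 33 (Theta, w=300) → cum 470  ≥ 401 → median here
  km 40 (Zeta, w=30) → cum 500
  km 54 (Eta, w=300) → cum 800
  km 56 (Beta, w=2) → cum 802
Optimal location: km 33.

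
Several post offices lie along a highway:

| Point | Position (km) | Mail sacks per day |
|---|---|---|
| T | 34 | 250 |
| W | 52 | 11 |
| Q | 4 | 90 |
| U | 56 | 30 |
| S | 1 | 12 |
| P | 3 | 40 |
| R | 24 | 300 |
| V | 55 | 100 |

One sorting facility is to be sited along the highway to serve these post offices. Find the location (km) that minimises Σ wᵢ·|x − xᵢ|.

For a sum of weighted absolute distances on a line, the optimum is the weighted median (not the mean). Total weight W = 833; half-weight = 416.5.
Sort by position and accumulate weight:
  km 1 (S, w=12) → cum 12
  km 3 (P, w=40) → cum 52
  km 4 (Q, w=90) → cum 142
  km 24 (R, w=300) → cum 442  ≥ 416.5 → median here
  km 34 (T, w=250) → cum 692
  km 52 (W, w=11) → cum 703
  km 55 (V, w=100) → cum 803
  km 56 (U, w=30) → cum 833
Optimal location: km 24.

x = 24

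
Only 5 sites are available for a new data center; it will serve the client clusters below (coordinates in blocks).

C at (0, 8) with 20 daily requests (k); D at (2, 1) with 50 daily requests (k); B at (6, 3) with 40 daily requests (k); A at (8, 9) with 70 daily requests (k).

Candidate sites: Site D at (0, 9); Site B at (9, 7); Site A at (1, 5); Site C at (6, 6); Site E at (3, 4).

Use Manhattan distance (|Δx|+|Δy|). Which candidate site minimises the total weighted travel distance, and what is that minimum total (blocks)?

Site C, total 1080 blocks

Total weighted distance at each candidate:
  Site D (0, 9): total = 1560
  Site B (9, 7): total = 1340
  Site A (1, 5): total = 1380
  Site C (6, 6): total = 1080
  Site E (3, 4): total = 1200
Minimum is at Site C with total 1080 blocks.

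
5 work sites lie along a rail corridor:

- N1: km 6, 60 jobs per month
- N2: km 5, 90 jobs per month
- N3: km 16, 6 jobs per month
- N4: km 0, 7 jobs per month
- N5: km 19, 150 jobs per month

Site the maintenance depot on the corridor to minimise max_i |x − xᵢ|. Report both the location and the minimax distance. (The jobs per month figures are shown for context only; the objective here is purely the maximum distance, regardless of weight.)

location 9.5, max distance 9.5

The 1-center on a line is the midpoint of the two extreme points: leftmost at 0, rightmost at 19.
Optimal location = (0 + 19)/2 = 9.5; maximum distance = (19 − 0)/2 = 9.5.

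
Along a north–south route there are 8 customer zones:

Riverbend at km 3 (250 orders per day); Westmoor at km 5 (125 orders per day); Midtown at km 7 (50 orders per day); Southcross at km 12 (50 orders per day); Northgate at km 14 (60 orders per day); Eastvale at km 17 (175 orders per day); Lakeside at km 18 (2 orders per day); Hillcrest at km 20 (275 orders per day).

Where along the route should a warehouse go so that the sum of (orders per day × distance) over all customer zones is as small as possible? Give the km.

For a sum of weighted absolute distances on a line, the optimum is the weighted median (not the mean). Total weight W = 987; half-weight = 493.5.
Sort by position and accumulate weight:
  km 3 (Riverbend, w=250) → cum 250
  km 5 (Westmoor, w=125) → cum 375
  km 7 (Midtown, w=50) → cum 425
  km 12 (Southcross, w=50) → cum 475
  km 14 (Northgate, w=60) → cum 535  ≥ 493.5 → median here
  km 17 (Eastvale, w=175) → cum 710
  km 18 (Lakeside, w=2) → cum 712
  km 20 (Hillcrest, w=275) → cum 987
Optimal location: km 14.

x = 14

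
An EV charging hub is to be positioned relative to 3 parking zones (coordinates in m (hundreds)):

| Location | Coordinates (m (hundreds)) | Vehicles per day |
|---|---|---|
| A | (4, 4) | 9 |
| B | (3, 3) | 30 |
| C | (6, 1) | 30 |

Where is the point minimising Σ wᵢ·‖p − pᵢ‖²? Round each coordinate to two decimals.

(4.43, 2.26)

The minimiser of Σwᵢ‖p−pᵢ‖² is the weighted centroid p* = (Σwᵢpᵢ)/(Σwᵢ).
Σwᵢ = 69.
Σwᵢxᵢ = 9·4 + 30·3 + 30·6 = 306.
Σwᵢyᵢ = 9·4 + 30·3 + 30·1 = 156.
x* = 306/69 = 4.43, y* = 156/69 = 2.26.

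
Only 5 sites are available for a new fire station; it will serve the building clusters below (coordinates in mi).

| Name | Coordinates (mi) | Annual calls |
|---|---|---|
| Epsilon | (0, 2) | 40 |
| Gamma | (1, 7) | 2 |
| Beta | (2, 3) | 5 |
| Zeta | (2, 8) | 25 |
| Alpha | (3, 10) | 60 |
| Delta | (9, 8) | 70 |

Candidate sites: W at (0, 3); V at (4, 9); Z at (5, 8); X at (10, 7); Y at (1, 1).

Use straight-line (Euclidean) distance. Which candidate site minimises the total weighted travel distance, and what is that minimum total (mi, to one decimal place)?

Total weighted distance at each candidate:
  W (0, 3): total = 1370.5
  V (4, 9): total = 859.0
  Z (5, 8): total = 874.5
  X (10, 7): total = 1267.4
  Y (1, 1): total = 1553.8
Minimum is at V with total 859.0 mi.

V, total 859.0 mi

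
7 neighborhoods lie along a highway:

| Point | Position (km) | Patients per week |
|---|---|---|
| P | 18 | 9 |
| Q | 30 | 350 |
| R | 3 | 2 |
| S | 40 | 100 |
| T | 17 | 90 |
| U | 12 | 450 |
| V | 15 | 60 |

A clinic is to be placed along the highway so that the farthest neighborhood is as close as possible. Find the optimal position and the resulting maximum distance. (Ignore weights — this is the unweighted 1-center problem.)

The 1-center on a line is the midpoint of the two extreme points: leftmost at 3, rightmost at 40.
Optimal location = (3 + 40)/2 = 21.5; maximum distance = (40 − 3)/2 = 18.5.

location 21.5, max distance 18.5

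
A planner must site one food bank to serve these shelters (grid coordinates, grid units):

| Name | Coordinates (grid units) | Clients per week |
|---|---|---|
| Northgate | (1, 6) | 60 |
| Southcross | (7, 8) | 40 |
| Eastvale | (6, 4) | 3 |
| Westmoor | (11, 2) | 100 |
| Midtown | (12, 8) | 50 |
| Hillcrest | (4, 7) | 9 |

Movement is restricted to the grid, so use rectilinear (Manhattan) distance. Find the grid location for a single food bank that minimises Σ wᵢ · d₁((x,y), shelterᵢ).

(11, 6)

Manhattan distance separates: Σwᵢ(|x−xᵢ|+|y−yᵢ|) = Σwᵢ|x−xᵢ| + Σwᵢ|y−yᵢ|, so x and y are optimised independently as 1-D weighted medians.
Total weight W = 262; half = 131.
x-coordinate, sorted with cumulative weight:
  x=1 (Northgate, w=60) cum 60
  x=4 (Hillcrest, w=9) cum 69
  x=6 (Eastvale, w=3) cum 72
  x=7 (Southcross, w=40) cum 112
  x=11 (Westmoor, w=100) cum 212  ← median
  x=12 (Midtown, w=50) cum 262
⇒ x* = 11
y-coordinate, sorted with cumulative weight:
  y=2 (Westmoor, w=100) cum 100
  y=4 (Eastvale, w=3) cum 103
  y=6 (Northgate, w=60) cum 163  ← median
  y=7 (Hillcrest, w=9) cum 172
  y=8 (Southcross, w=40) cum 212
  y=8 (Midtown, w=50) cum 262
⇒ y* = 6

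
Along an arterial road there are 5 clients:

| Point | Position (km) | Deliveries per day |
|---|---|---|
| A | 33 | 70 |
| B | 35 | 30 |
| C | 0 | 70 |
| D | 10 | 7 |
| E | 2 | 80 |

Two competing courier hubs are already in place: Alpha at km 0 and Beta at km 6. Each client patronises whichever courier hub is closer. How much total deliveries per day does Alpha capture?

The indifferent point is the midpoint (0+6)/2 = 3; clients left of it (closer to Alpha at 0) go to Alpha, those right go to Beta.
  C at 0 (w=70) → Alpha
  E at 2 (w=80) → Alpha
  D at 10 (w=7) → Beta
  A at 33 (w=70) → Beta
  B at 35 (w=30) → Beta
Alpha captures 150; Beta captures 107.

150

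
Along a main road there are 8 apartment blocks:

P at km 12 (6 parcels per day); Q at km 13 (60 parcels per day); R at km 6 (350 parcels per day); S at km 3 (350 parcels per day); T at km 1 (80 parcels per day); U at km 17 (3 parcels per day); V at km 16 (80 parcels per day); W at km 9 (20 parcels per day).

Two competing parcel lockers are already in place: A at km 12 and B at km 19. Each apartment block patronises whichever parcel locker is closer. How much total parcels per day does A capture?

The indifferent point is the midpoint (12+19)/2 = 15.5; apartment blocks left of it (closer to A at 12) go to A, those right go to B.
  T at 1 (w=80) → A
  S at 3 (w=350) → A
  R at 6 (w=350) → A
  W at 9 (w=20) → A
  P at 12 (w=6) → A
  Q at 13 (w=60) → A
  V at 16 (w=80) → B
  U at 17 (w=3) → B
A captures 866; B captures 83.

866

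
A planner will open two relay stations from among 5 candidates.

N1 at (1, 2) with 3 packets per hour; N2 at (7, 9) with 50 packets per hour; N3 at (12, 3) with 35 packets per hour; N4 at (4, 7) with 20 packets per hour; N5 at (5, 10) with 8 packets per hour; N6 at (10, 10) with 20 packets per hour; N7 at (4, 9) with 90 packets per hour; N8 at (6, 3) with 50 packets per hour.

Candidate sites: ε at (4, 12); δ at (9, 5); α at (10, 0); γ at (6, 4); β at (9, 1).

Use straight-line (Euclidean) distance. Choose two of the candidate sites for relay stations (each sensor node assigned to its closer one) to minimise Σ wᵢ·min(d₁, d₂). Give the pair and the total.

Evaluate every pair (each demand assigned to the nearer of the two):
  {ε, γ}: total = 977.7
  {ε, δ}: total = 1034.1
  {ε, β}: total = 1057.2
  {δ, γ}: total = 1123.4
  {ε, α}: total = 1130.4
  {α, γ}: total = 1197.0
  {γ, β}: total = 1197.0
  {δ, β}: total = 1391.5
  {δ, α}: total = 1392.9
  {α, β}: total = 2008.1
Best pair: {ε, γ} with total 977.7.

{ε, γ}, total 977.7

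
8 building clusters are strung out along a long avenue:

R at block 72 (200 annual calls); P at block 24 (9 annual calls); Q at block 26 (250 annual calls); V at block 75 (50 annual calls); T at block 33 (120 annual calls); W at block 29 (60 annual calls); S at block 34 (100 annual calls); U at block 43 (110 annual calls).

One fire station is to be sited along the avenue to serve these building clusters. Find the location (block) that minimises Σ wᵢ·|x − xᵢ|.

For a sum of weighted absolute distances on a line, the optimum is the weighted median (not the mean). Total weight W = 899; half-weight = 449.5.
Sort by position and accumulate weight:
  block 24 (P, w=9) → cum 9
  block 26 (Q, w=250) → cum 259
  block 29 (W, w=60) → cum 319
  block 33 (T, w=120) → cum 439
  block 34 (S, w=100) → cum 539  ≥ 449.5 → median here
  block 43 (U, w=110) → cum 649
  block 72 (R, w=200) → cum 849
  block 75 (V, w=50) → cum 899
Optimal location: block 34.

x = 34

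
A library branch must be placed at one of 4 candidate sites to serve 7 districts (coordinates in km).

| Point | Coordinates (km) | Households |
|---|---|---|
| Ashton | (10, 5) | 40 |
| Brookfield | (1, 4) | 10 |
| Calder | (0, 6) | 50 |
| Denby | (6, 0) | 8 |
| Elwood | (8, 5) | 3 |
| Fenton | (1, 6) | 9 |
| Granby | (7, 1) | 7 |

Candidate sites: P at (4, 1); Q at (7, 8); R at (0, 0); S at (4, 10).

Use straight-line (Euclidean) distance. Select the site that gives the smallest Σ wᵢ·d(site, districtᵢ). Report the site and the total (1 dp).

P, total 759.4 km

Total weighted distance at each candidate:
  P (4, 1): total = 759.4
  Q (7, 8): total = 785.7
  R (0, 0): total = 969.0
  S (4, 10): total = 874.5
Minimum is at P with total 759.4 km.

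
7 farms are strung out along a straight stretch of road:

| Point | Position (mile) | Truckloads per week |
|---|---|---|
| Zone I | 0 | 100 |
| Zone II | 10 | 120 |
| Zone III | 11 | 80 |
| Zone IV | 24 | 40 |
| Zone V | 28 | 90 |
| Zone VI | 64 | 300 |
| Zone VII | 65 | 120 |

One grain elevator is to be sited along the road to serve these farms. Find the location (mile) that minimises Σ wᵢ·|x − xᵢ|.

For a sum of weighted absolute distances on a line, the optimum is the weighted median (not the mean). Total weight W = 850; half-weight = 425.
Sort by position and accumulate weight:
  mile 0 (Zone I, w=100) → cum 100
  mile 10 (Zone II, w=120) → cum 220
  mile 11 (Zone III, w=80) → cum 300
  mile 24 (Zone IV, w=40) → cum 340
  mile 28 (Zone V, w=90) → cum 430  ≥ 425 → median here
  mile 64 (Zone VI, w=300) → cum 730
  mile 65 (Zone VII, w=120) → cum 850
Optimal location: mile 28.

x = 28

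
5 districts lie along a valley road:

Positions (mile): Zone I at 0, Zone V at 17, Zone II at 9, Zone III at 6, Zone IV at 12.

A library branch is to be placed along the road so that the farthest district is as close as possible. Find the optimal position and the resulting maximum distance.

The 1-center on a line is the midpoint of the two extreme points: leftmost at 0, rightmost at 17.
Optimal location = (0 + 17)/2 = 8.5; maximum distance = (17 − 0)/2 = 8.5.

location 8.5, max distance 8.5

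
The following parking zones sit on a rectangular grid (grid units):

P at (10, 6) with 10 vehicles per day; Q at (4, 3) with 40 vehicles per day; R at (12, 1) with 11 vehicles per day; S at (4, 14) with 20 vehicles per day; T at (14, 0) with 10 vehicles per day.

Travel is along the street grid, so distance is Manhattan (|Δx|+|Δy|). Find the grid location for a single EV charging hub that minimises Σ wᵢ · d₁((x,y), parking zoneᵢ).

Manhattan distance separates: Σwᵢ(|x−xᵢ|+|y−yᵢ|) = Σwᵢ|x−xᵢ| + Σwᵢ|y−yᵢ|, so x and y are optimised independently as 1-D weighted medians.
Total weight W = 91; half = 45.5.
x-coordinate, sorted with cumulative weight:
  x=4 (Q, w=40) cum 40
  x=4 (S, w=20) cum 60  ← median
  x=10 (P, w=10) cum 70
  x=12 (R, w=11) cum 81
  x=14 (T, w=10) cum 91
⇒ x* = 4
y-coordinate, sorted with cumulative weight:
  y=0 (T, w=10) cum 10
  y=1 (R, w=11) cum 21
  y=3 (Q, w=40) cum 61  ← median
  y=6 (P, w=10) cum 71
  y=14 (S, w=20) cum 91
⇒ y* = 3

(4, 3)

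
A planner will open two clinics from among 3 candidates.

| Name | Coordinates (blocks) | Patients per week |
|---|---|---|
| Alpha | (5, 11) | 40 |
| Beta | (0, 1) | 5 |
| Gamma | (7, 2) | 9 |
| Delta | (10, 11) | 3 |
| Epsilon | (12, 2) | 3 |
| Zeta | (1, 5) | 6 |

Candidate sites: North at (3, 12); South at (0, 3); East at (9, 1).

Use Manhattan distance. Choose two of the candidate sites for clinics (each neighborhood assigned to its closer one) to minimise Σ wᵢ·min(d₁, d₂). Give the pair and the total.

Evaluate every pair (each demand assigned to the nearer of the two):
  {North, East}: total = 282
  {North, South}: total = 283
  {South, East}: total = 620
Best pair: {North, East} with total 282.

{North, East}, total 282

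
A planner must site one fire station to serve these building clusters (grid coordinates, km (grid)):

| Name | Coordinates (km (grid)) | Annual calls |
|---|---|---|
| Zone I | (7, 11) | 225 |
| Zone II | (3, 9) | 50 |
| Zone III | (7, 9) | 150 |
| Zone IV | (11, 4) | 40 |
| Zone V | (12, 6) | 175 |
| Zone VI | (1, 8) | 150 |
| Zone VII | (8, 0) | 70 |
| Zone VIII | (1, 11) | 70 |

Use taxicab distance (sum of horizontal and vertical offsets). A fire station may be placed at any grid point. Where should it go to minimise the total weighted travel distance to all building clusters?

(7, 9)

Manhattan distance separates: Σwᵢ(|x−xᵢ|+|y−yᵢ|) = Σwᵢ|x−xᵢ| + Σwᵢ|y−yᵢ|, so x and y are optimised independently as 1-D weighted medians.
Total weight W = 930; half = 465.
x-coordinate, sorted with cumulative weight:
  x=1 (Zone VI, w=150) cum 150
  x=1 (Zone VIII, w=70) cum 220
  x=3 (Zone II, w=50) cum 270
  x=7 (Zone I, w=225) cum 495  ← median
  x=7 (Zone III, w=150) cum 645
  x=8 (Zone VII, w=70) cum 715
  x=11 (Zone IV, w=40) cum 755
  x=12 (Zone V, w=175) cum 930
⇒ x* = 7
y-coordinate, sorted with cumulative weight:
  y=0 (Zone VII, w=70) cum 70
  y=4 (Zone IV, w=40) cum 110
  y=6 (Zone V, w=175) cum 285
  y=8 (Zone VI, w=150) cum 435
  y=9 (Zone II, w=50) cum 485  ← median
  y=9 (Zone III, w=150) cum 635
  y=11 (Zone I, w=225) cum 860
  y=11 (Zone VIII, w=70) cum 930
⇒ y* = 9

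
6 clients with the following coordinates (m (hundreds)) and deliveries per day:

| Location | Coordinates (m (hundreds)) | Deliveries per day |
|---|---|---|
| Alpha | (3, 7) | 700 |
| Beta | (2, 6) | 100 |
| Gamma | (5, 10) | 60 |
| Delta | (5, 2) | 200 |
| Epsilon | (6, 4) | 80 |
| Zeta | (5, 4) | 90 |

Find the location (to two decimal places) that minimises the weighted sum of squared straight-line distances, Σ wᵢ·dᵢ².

The minimiser of Σwᵢ‖p−pᵢ‖² is the weighted centroid p* = (Σwᵢpᵢ)/(Σwᵢ).
Σwᵢ = 1230.
Σwᵢxᵢ = 700·3 + 100·2 + 60·5 + 200·5 + 80·6 + 90·5 = 4530.
Σwᵢyᵢ = 700·7 + 100·6 + 60·10 + 200·2 + 80·4 + 90·4 = 7180.
x* = 4530/1230 = 3.68, y* = 7180/1230 = 5.84.

(3.68, 5.84)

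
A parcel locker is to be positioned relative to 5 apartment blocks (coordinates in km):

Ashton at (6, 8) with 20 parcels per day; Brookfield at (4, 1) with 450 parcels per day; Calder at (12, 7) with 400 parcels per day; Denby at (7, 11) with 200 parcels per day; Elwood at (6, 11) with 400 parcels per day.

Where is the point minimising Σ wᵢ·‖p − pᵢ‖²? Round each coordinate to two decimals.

(7.16, 6.81)

The minimiser of Σwᵢ‖p−pᵢ‖² is the weighted centroid p* = (Σwᵢpᵢ)/(Σwᵢ).
Σwᵢ = 1470.
Σwᵢxᵢ = 20·6 + 450·4 + 400·12 + 200·7 + 400·6 = 10520.
Σwᵢyᵢ = 20·8 + 450·1 + 400·7 + 200·11 + 400·11 = 10010.
x* = 10520/1470 = 7.16, y* = 10010/1470 = 6.81.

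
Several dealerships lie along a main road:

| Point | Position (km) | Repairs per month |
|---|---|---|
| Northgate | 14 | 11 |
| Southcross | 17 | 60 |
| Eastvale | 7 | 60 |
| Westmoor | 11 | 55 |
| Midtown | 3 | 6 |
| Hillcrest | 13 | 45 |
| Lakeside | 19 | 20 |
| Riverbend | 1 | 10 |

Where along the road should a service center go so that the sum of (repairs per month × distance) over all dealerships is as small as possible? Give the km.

x = 13

For a sum of weighted absolute distances on a line, the optimum is the weighted median (not the mean). Total weight W = 267; half-weight = 133.5.
Sort by position and accumulate weight:
  km 1 (Riverbend, w=10) → cum 10
  km 3 (Midtown, w=6) → cum 16
  km 7 (Eastvale, w=60) → cum 76
  km 11 (Westmoor, w=55) → cum 131
  km 13 (Hillcrest, w=45) → cum 176  ≥ 133.5 → median here
  km 14 (Northgate, w=11) → cum 187
  km 17 (Southcross, w=60) → cum 247
  km 19 (Lakeside, w=20) → cum 267
Optimal location: km 13.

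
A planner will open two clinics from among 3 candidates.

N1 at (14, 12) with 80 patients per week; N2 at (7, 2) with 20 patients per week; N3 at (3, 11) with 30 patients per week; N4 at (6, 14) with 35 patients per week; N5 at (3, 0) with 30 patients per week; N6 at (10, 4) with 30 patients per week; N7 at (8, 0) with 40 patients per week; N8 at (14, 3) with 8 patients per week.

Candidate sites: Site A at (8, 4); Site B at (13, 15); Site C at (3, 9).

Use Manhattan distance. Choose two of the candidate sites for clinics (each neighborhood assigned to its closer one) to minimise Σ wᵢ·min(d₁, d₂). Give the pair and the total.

Evaluate every pair (each demand assigned to the nearer of the two):
  {Site A, Site B}: total = 1566
  {Site A, Site C}: total = 2066
  {Site B, Site C}: total = 2174
Best pair: {Site A, Site B} with total 1566.

{Site A, Site B}, total 1566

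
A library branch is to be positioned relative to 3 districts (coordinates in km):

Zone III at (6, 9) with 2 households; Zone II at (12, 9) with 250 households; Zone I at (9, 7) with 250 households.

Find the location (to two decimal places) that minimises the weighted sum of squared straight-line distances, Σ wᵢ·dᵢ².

(10.48, 8.00)

The minimiser of Σwᵢ‖p−pᵢ‖² is the weighted centroid p* = (Σwᵢpᵢ)/(Σwᵢ).
Σwᵢ = 502.
Σwᵢxᵢ = 2·6 + 250·12 + 250·9 = 5262.
Σwᵢyᵢ = 2·9 + 250·9 + 250·7 = 4018.
x* = 5262/502 = 10.48, y* = 4018/502 = 8.00.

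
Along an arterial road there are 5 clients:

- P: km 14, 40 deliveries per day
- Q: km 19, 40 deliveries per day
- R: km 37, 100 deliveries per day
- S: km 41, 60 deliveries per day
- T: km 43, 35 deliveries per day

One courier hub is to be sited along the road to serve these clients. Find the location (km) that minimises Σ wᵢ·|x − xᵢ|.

x = 37

For a sum of weighted absolute distances on a line, the optimum is the weighted median (not the mean). Total weight W = 275; half-weight = 137.5.
Sort by position and accumulate weight:
  km 14 (P, w=40) → cum 40
  km 19 (Q, w=40) → cum 80
  km 37 (R, w=100) → cum 180  ≥ 137.5 → median here
  km 41 (S, w=60) → cum 240
  km 43 (T, w=35) → cum 275
Optimal location: km 37.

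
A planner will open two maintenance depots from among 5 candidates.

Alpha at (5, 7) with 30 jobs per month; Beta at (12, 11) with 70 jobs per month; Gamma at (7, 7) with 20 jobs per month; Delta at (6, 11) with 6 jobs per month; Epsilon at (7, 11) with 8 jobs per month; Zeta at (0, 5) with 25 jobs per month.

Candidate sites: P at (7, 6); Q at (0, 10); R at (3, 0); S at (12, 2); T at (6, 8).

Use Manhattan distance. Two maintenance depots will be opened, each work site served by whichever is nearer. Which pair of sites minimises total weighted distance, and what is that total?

Evaluate every pair (each demand assigned to the nearer of the two):
  {Q, T}: total = 905
  {P, T}: total = 960
  {R, T}: total = 980
  {S, T}: total = 1005
  {P, Q}: total = 1011
  {P, S}: total = 1016
  {P, R}: total = 1086
  {Q, S}: total = 1301
  {R, S}: total = 1496
  {Q, R}: total = 1581
Best pair: {Q, T} with total 905.

{Q, T}, total 905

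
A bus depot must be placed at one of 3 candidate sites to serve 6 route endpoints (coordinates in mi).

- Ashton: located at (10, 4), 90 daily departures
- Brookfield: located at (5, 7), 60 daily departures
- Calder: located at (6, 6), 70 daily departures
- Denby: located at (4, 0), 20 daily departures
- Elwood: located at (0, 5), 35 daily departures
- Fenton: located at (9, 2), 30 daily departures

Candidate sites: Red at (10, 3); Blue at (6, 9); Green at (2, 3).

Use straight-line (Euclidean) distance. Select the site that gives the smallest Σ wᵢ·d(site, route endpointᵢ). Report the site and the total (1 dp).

Total weighted distance at each candidate:
  Red (10, 3): total = 1357.7
  Blue (6, 9): total = 1585.7
  Green (2, 3): total = 1758.8
Minimum is at Red with total 1357.7 mi.

Red, total 1357.7 mi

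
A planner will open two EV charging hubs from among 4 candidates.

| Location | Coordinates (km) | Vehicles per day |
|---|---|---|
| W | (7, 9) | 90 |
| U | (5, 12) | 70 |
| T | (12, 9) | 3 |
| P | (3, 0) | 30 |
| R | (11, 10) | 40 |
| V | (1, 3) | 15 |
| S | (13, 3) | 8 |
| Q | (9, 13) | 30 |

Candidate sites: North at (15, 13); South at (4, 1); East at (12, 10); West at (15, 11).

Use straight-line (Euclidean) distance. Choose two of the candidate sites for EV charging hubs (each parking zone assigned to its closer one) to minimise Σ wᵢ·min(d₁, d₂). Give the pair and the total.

{South, East}, total 1291.9

Evaluate every pair (each demand assigned to the nearer of the two):
  {South, East}: total = 1291.9
  {North, East}: total = 1794.6
  {East, West}: total = 1794.6
  {South, West}: total = 1973.6
  {North, South}: total = 2037.7
  {North, West}: total = 2597.6
Best pair: {South, East} with total 1291.9.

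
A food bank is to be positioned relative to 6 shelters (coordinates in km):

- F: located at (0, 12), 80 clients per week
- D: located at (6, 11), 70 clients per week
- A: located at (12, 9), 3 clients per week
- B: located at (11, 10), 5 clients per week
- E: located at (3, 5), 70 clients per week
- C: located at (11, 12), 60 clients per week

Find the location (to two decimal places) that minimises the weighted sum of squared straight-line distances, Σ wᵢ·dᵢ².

(4.80, 9.99)

The minimiser of Σwᵢ‖p−pᵢ‖² is the weighted centroid p* = (Σwᵢpᵢ)/(Σwᵢ).
Σwᵢ = 288.
Σwᵢxᵢ = 80·0 + 70·6 + 3·12 + 5·11 + 70·3 + 60·11 = 1381.
Σwᵢyᵢ = 80·12 + 70·11 + 3·9 + 5·10 + 70·5 + 60·12 = 2877.
x* = 1381/288 = 4.80, y* = 2877/288 = 9.99.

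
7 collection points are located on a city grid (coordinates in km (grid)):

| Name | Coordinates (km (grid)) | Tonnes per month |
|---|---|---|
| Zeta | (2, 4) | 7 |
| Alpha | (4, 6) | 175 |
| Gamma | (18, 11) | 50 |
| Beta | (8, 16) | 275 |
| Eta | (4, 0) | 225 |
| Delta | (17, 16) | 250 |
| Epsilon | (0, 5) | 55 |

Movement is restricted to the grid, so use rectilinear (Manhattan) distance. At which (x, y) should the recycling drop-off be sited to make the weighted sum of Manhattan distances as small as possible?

Manhattan distance separates: Σwᵢ(|x−xᵢ|+|y−yᵢ|) = Σwᵢ|x−xᵢ| + Σwᵢ|y−yᵢ|, so x and y are optimised independently as 1-D weighted medians.
Total weight W = 1037; half = 518.5.
x-coordinate, sorted with cumulative weight:
  x=0 (Epsilon, w=55) cum 55
  x=2 (Zeta, w=7) cum 62
  x=4 (Alpha, w=175) cum 237
  x=4 (Eta, w=225) cum 462
  x=8 (Beta, w=275) cum 737  ← median
  x=17 (Delta, w=250) cum 987
  x=18 (Gamma, w=50) cum 1037
⇒ x* = 8
y-coordinate, sorted with cumulative weight:
  y=0 (Eta, w=225) cum 225
  y=4 (Zeta, w=7) cum 232
  y=5 (Epsilon, w=55) cum 287
  y=6 (Alpha, w=175) cum 462
  y=11 (Gamma, w=50) cum 512
  y=16 (Beta, w=275) cum 787  ← median
  y=16 (Delta, w=250) cum 1037
⇒ y* = 16

(8, 16)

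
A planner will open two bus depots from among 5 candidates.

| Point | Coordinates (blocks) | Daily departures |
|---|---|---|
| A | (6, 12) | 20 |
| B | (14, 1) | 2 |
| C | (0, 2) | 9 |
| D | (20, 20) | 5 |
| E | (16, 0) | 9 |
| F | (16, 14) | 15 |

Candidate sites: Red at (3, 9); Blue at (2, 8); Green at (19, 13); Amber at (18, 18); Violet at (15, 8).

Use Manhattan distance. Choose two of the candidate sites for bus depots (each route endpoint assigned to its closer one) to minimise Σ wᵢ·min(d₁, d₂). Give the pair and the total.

{Red, Green}, total 488

Evaluate every pair (each demand assigned to the nearer of the two):
  {Red, Green}: total = 488
  {Red, Violet}: total = 497
  {Blue, Green}: total = 510
  {Blue, Violet}: total = 519
  {Red, Amber}: total = 538
  {Blue, Amber}: total = 560
  {Green, Violet}: total = 646
  {Amber, Violet}: total = 656
  {Green, Amber}: total = 808
  {Red, Blue}: total = 838
Best pair: {Red, Green} with total 488.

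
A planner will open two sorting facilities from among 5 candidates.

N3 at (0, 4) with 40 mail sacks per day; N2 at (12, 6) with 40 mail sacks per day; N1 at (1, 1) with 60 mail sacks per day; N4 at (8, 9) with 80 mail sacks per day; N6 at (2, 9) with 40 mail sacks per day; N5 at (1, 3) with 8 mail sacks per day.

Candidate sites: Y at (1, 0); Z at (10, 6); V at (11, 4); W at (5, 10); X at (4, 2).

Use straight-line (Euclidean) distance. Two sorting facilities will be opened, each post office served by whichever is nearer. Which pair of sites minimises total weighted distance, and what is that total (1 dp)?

{Y, W}, total 950.9

Evaluate every pair (each demand assigned to the nearer of the two):
  {Y, W}: total = 950.9
  {Y, Z}: total = 959.1
  {Z, X}: total = 1053.6
  {W, X}: total = 1095.9
  {Y, V}: total = 1167.1
  {V, X}: total = 1241.0
  {Z, W}: total = 1427.3
  {V, W}: total = 1436.8
  {Y, X}: total = 1542.9
  {Z, V}: total = 1811.8
Best pair: {Y, W} with total 950.9.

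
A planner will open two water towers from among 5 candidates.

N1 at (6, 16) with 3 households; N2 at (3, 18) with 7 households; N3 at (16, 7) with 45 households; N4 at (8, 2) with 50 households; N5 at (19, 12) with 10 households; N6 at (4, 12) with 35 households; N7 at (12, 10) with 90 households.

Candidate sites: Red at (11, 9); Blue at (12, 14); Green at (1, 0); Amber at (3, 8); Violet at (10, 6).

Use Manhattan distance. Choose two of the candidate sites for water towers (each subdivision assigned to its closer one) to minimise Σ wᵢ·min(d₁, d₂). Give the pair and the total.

Evaluate every pair (each demand assigned to the nearer of the two):
  {Red, Amber}: total = 1383
  {Red, Violet}: total = 1410
  {Blue, Violet}: total = 1530
  {Red, Blue}: total = 1550
  {Red, Green}: total = 1560
  {Amber, Violet}: total = 1583
  {Blue, Amber}: total = 1764
  {Blue, Green}: total = 1860
  {Green, Violet}: total = 1900
  {Green, Amber}: total = 2548
Best pair: {Red, Amber} with total 1383.

{Red, Amber}, total 1383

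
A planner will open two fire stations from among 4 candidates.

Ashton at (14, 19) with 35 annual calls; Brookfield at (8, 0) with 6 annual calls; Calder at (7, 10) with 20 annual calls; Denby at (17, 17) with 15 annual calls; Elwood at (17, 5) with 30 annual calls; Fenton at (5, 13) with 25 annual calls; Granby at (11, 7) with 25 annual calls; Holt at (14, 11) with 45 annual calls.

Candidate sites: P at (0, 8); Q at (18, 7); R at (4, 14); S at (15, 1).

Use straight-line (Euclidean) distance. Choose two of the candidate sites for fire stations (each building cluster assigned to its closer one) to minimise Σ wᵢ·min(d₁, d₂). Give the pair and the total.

{Q, R}, total 1247.3

Evaluate every pair (each demand assigned to the nearer of the two):
  {Q, R}: total = 1247.3
  {P, Q}: total = 1480.4
  {R, S}: total = 1535.9
  {Q, S}: total = 1718.5
  {P, R}: total = 1986.3
  {P, S}: total = 1996.5
Best pair: {Q, R} with total 1247.3.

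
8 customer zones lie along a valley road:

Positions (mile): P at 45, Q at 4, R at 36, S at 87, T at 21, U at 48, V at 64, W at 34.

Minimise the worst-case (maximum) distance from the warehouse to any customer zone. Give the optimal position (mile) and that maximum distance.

The 1-center on a line is the midpoint of the two extreme points: leftmost at 4, rightmost at 87.
Optimal location = (4 + 87)/2 = 45.5; maximum distance = (87 − 4)/2 = 41.5.

location 45.5, max distance 41.5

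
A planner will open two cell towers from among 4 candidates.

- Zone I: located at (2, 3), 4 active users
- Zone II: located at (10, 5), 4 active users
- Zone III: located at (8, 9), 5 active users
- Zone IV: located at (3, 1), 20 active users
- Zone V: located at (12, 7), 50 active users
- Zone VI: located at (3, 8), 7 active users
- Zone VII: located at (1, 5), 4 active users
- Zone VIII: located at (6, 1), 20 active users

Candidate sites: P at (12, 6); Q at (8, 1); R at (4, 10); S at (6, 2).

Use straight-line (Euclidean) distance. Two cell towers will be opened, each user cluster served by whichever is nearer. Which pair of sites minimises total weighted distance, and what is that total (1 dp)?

Evaluate every pair (each demand assigned to the nearer of the two):
  {P, S}: total = 254.0
  {P, Q}: total = 341.7
  {P, R}: total = 485.0
  {R, S}: total = 569.8
  {Q, S}: total = 584.9
  {Q, R}: total = 603.3
Best pair: {P, S} with total 254.0.

{P, S}, total 254.0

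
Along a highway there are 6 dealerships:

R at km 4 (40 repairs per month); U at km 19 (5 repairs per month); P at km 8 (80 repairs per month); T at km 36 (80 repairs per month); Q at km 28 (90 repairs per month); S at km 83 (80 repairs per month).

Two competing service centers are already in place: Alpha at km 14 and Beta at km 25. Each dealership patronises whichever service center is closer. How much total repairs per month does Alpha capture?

The indifferent point is the midpoint (14+25)/2 = 19.5; dealerships left of it (closer to Alpha at 14) go to Alpha, those right go to Beta.
  R at 4 (w=40) → Alpha
  P at 8 (w=80) → Alpha
  U at 19 (w=5) → Alpha
  Q at 28 (w=90) → Beta
  T at 36 (w=80) → Beta
  S at 83 (w=80) → Beta
Alpha captures 125; Beta captures 250.

125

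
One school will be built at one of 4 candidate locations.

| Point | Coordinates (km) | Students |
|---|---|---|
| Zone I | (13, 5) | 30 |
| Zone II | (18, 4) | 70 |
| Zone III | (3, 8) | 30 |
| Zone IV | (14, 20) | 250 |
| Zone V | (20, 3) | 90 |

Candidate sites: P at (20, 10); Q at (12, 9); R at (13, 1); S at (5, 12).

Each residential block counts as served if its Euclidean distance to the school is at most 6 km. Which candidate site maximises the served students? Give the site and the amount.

R, covering 100

Coverage radius r = 6 km; a point is covered iff (Δx)²+(Δy)² ≤ 6² = 36.
  P (20, 10): covers {none} → 0
  Q (12, 9): covers {Zone I} → 30
  R (13, 1): covers {Zone I, Zone II} → 100
  S (5, 12): covers {Zone III} → 30
Maximum coverage at R: 100 students.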